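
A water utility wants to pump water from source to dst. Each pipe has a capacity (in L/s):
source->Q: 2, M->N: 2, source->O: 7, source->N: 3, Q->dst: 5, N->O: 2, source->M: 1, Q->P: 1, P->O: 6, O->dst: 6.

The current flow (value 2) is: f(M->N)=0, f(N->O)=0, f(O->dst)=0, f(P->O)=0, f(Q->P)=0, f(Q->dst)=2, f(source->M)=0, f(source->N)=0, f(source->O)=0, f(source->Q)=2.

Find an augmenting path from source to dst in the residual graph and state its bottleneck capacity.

Residual along source->O->dst: source->O: 7, O->dst: 6.
Bottleneck = min = 6.

source->O->dst, bottleneck 6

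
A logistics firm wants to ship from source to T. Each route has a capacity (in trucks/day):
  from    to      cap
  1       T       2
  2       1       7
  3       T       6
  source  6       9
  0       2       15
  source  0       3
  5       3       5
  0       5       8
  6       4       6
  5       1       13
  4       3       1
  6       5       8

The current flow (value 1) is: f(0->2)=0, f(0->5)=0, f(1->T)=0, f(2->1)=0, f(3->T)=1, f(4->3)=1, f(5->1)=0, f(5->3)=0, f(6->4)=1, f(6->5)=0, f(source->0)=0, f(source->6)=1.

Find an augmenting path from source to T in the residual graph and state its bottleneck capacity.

Residual along source->6->5->3->T: source->6: 8, 6->5: 8, 5->3: 5, 3->T: 5.
Bottleneck = min = 5.

source->6->5->3->T, bottleneck 5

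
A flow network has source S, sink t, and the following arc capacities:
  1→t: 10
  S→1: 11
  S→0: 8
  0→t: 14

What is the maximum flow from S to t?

Augment S→0→t: bottleneck 8. Total 8.
Augment S→1→t: bottleneck 10. Total 18.
No augmenting path remains in the residual graph.

18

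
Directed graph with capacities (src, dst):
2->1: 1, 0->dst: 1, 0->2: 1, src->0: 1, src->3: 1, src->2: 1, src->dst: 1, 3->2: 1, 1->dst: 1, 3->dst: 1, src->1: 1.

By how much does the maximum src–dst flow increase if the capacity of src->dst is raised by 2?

Original max flow = 4.
After raising cap(src->dst), augmenting paths through that edge carry 2 more units.
New max flow = 6. Increase = 2.

2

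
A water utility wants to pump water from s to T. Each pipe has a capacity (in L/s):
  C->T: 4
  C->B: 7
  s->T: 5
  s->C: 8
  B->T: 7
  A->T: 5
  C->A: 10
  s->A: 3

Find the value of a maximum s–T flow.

16

Augment s->T: bottleneck 5. Total 5.
Augment s->C->T: bottleneck 4. Total 9.
Augment s->A->T: bottleneck 3. Total 12.
Augment s->C->B->T: bottleneck 4. Total 16.
No augmenting path remains in the residual graph.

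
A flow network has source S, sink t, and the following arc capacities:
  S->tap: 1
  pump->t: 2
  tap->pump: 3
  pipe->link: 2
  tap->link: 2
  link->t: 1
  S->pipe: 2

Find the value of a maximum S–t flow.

Augment S->tap->pump->t: bottleneck 1. Total 1.
Augment S->pipe->link->t: bottleneck 1. Total 2.
No augmenting path remains in the residual graph.

2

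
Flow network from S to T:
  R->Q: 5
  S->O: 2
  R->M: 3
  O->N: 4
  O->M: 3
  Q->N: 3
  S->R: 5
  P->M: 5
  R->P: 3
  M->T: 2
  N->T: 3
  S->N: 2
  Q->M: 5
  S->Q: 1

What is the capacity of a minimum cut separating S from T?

5

Max flow = 5 (via 3 augmenting paths).
In the residual at optimum, the set reachable from S is {M, N, O, P, Q, R, S}.
Cut edges: N->T (cap 3), M->T (cap 2). Sum = 5.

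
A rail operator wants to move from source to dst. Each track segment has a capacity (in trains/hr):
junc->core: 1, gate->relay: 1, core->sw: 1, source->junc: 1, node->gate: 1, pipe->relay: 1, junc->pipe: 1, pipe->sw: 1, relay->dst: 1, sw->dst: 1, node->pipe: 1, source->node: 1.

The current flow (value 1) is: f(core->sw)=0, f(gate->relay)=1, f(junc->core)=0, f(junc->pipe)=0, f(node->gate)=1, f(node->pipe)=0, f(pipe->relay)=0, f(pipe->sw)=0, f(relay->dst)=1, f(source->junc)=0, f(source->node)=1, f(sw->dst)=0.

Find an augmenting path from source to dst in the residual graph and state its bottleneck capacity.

Residual along source->junc->pipe->sw->dst: source->junc: 1, junc->pipe: 1, pipe->sw: 1, sw->dst: 1.
Bottleneck = min = 1.

source->junc->pipe->sw->dst, bottleneck 1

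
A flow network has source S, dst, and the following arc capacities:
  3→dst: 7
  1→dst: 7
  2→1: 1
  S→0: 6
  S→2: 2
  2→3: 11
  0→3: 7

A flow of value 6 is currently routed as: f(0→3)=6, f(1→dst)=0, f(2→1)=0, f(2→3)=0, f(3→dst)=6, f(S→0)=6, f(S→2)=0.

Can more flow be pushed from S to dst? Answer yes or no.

Residual path S→2→3→dst has bottleneck 1 > 0.
Pushing 1 along it raises the flow to 7, so the given flow is not maximum.

Yes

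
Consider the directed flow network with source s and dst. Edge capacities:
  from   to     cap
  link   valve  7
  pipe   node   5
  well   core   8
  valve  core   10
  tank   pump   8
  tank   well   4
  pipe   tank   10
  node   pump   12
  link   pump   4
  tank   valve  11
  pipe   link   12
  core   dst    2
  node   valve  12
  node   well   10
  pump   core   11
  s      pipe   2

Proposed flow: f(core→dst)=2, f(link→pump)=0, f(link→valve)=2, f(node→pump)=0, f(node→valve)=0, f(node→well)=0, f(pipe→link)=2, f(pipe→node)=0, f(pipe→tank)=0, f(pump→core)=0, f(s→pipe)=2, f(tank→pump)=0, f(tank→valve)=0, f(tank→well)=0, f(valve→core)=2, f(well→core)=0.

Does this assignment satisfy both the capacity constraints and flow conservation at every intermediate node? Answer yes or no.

Every edge has 0 ≤ f(e) ≤ cap(e).
At each intermediate node, inflow equals outflow.

Yes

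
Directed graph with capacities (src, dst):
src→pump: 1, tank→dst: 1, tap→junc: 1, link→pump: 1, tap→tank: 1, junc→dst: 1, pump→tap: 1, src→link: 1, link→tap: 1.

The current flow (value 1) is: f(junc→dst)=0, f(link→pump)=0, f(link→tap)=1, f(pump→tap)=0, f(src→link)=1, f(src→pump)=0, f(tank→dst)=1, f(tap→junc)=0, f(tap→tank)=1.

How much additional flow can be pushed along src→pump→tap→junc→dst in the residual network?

Residual capacities along the path: src→pump: 1, pump→tap: 1, tap→junc: 1, junc→dst: 1.
Minimum is 1.

1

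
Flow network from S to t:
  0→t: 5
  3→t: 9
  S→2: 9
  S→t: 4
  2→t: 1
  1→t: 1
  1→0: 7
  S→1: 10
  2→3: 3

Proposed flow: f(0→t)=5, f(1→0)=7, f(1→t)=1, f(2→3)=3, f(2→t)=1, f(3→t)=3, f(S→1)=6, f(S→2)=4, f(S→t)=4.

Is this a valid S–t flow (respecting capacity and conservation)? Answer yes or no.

Conservation fails at 1: inflow 6 ≠ outflow 8.

No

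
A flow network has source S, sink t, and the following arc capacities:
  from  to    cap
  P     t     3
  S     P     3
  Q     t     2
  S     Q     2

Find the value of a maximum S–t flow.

5

Augment S→P→t: bottleneck 3. Total 3.
Augment S→Q→t: bottleneck 2. Total 5.
No augmenting path remains in the residual graph.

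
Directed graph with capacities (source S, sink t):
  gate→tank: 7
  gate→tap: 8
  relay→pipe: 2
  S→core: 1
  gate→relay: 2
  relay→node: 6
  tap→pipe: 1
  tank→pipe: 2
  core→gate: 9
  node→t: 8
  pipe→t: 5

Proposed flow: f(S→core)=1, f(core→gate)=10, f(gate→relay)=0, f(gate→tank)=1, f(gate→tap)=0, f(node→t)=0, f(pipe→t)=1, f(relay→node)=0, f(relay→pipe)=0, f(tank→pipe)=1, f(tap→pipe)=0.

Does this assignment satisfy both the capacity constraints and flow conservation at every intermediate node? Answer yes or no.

No

Capacity violated on core→gate: flow 10 > capacity 9.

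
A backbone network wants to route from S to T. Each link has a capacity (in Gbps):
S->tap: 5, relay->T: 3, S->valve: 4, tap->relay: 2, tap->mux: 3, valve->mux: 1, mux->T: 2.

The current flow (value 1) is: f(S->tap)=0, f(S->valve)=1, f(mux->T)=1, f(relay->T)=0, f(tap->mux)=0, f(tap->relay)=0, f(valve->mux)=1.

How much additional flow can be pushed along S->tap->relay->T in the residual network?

2

Residual capacities along the path: S->tap: 5, tap->relay: 2, relay->T: 3.
Minimum is 2.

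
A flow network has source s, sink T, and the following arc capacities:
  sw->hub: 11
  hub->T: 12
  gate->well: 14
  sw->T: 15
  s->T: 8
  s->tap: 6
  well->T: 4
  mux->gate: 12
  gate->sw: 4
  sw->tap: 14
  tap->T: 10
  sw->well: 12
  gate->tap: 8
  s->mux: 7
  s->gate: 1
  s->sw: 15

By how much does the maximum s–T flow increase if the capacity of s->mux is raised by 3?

Original max flow = 37.
After raising cap(s->mux), augmenting paths through that edge carry 3 more units.
New max flow = 40. Increase = 3.

3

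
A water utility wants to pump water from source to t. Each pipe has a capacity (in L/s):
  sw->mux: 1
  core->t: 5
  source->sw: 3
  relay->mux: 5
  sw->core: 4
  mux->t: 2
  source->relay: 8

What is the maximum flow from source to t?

5

Augment source->relay->mux->t: bottleneck 2. Total 2.
Augment source->sw->core->t: bottleneck 3. Total 5.
No augmenting path remains in the residual graph.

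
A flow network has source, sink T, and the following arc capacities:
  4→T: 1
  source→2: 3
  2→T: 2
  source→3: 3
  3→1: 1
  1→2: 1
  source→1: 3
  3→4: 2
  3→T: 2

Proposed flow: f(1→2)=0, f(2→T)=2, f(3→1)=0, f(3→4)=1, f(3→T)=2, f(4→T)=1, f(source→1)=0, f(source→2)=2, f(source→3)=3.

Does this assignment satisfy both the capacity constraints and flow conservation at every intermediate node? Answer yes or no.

Every edge has 0 ≤ f(e) ≤ cap(e).
At each intermediate node, inflow equals outflow.

Yes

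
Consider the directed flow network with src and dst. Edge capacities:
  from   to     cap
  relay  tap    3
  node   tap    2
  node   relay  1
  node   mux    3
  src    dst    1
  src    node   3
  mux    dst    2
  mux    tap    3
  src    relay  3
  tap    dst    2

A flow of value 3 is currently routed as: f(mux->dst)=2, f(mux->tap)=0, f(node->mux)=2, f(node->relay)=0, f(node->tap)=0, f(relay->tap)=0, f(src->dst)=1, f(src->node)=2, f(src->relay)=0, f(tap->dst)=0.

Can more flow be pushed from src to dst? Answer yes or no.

Yes

Residual path src->node->tap->dst has bottleneck 1 > 0.
Pushing 1 along it raises the flow to 4, so the given flow is not maximum.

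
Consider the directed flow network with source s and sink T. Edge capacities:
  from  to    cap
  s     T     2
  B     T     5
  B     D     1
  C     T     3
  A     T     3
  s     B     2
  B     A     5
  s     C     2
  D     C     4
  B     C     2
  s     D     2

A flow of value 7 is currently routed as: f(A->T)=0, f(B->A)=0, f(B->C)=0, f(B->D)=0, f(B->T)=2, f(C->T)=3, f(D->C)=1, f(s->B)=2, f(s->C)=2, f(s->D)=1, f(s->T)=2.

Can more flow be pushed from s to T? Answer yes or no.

Residual reachable from s: {C, D, s}; T is not reachable.
Saturated cut: s->B, s->T, C->T with total capacity 7 = current flow value. Flow is maximum.

No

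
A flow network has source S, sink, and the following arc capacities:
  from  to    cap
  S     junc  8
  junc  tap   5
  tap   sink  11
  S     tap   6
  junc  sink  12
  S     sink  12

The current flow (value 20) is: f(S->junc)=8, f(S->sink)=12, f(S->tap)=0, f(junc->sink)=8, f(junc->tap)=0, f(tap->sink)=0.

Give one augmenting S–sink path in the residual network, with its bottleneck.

Residual along S->tap->sink: S->tap: 6, tap->sink: 11.
Bottleneck = min = 6.

S->tap->sink, bottleneck 6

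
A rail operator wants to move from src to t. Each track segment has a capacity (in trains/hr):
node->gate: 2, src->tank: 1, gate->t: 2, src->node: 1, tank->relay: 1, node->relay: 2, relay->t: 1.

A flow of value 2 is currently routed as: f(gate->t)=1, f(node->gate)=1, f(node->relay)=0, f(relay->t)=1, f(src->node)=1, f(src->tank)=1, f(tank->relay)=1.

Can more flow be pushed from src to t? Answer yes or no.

No

Residual reachable from src: {src}; t is not reachable.
Saturated cut: src->tank, src->node with total capacity 2 = current flow value. Flow is maximum.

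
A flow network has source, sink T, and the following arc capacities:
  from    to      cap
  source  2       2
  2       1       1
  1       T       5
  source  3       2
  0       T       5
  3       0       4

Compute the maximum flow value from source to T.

Augment source→3→0→T: bottleneck 2. Total 2.
Augment source→2→1→T: bottleneck 1. Total 3.
No augmenting path remains in the residual graph.

3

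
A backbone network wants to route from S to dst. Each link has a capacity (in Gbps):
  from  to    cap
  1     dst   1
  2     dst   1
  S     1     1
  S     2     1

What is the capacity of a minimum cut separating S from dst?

2

Max flow = 2 (via 2 augmenting paths).
In the residual at optimum, the set reachable from S is {S}.
Cut edges: S->2 (cap 1), S->1 (cap 1). Sum = 2.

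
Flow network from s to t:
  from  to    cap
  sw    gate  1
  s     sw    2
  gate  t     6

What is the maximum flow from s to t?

Augment s→sw→gate→t: bottleneck 1. Total 1.
No augmenting path remains in the residual graph.

1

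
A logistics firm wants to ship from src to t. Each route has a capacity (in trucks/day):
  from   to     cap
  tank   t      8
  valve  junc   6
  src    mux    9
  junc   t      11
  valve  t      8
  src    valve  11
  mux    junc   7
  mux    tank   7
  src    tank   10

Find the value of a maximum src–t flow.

Augment src→valve→t: bottleneck 8. Total 8.
Augment src→tank→t: bottleneck 8. Total 16.
Augment src→valve→junc→t: bottleneck 3. Total 19.
Augment src→mux→junc→t: bottleneck 7. Total 26.
No augmenting path remains in the residual graph.

26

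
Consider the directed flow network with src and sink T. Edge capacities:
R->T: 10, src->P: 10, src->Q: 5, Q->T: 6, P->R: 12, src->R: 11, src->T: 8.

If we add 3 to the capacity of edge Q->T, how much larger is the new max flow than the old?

Original max flow = 23.
Edge Q->T does not cross the min cut (source side {P, R, src}), so extra capacity there cannot help.
New max flow = 23. Increase = 0.

0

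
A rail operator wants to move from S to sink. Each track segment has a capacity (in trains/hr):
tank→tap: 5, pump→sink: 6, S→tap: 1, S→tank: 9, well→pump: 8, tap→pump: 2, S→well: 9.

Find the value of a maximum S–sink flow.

Augment S→tap→pump→sink: bottleneck 1. Total 1.
Augment S→well→pump→sink: bottleneck 5. Total 6.
No augmenting path remains in the residual graph.

6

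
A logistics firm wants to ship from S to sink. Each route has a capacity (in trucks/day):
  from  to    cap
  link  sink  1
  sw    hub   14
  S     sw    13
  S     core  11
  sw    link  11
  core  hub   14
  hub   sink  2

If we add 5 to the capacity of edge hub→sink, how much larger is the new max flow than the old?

5

Original max flow = 3.
After raising cap(hub→sink), augmenting paths through that edge carry 5 more units.
New max flow = 8. Increase = 5.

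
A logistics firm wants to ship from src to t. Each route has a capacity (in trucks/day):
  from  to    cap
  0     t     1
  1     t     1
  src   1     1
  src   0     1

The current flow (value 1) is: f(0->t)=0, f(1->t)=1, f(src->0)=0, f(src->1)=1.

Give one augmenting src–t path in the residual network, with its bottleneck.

src->0->t, bottleneck 1

Residual along src->0->t: src->0: 1, 0->t: 1.
Bottleneck = min = 1.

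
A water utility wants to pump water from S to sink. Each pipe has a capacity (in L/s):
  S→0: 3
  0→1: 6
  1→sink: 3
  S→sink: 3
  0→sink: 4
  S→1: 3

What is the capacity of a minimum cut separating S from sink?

Max flow = 9 (via 3 augmenting paths).
In the residual at optimum, the set reachable from S is {S}.
Cut edges: S→0 (cap 3), S→1 (cap 3), S→sink (cap 3). Sum = 9.

9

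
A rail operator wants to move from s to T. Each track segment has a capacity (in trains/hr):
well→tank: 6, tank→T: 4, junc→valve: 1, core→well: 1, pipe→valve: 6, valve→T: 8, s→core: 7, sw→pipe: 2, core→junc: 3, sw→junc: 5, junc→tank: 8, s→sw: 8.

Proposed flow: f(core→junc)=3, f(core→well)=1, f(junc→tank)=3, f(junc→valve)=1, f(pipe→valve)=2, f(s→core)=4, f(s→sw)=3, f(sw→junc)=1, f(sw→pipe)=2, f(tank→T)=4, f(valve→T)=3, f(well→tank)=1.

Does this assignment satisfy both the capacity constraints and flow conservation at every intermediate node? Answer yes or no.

Every edge has 0 ≤ f(e) ≤ cap(e).
At each intermediate node, inflow equals outflow.

Yes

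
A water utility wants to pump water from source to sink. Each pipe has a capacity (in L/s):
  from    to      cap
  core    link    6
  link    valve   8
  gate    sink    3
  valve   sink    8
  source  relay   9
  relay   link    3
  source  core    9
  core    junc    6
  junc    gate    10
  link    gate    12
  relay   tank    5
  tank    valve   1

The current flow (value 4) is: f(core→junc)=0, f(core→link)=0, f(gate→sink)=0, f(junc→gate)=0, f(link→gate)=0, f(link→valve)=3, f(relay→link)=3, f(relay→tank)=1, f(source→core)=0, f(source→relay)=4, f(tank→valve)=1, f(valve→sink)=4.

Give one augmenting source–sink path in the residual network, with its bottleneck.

Residual along source→core→link→valve→sink: source→core: 9, core→link: 6, link→valve: 5, valve→sink: 4.
Bottleneck = min = 4.

source→core→link→valve→sink, bottleneck 4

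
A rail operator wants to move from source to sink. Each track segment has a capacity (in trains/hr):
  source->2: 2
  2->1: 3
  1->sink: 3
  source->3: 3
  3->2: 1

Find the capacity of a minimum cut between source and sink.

Max flow = 3 (via 2 augmenting paths).
In the residual at optimum, the set reachable from source is {3, source}.
Cut edges: source->2 (cap 2), 3->2 (cap 1). Sum = 3.

3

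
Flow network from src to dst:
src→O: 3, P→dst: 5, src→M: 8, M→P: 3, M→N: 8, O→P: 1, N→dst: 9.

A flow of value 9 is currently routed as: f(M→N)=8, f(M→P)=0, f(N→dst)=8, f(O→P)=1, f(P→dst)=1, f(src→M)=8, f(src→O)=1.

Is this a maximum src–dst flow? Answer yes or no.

Yes

Residual reachable from src: {O, src}; dst is not reachable.
Saturated cut: src→M, O→P with total capacity 9 = current flow value. Flow is maximum.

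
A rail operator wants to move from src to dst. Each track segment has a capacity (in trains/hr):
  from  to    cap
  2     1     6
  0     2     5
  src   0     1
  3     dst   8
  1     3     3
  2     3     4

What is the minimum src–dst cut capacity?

Max flow = 1 (via 1 augmenting path).
In the residual at optimum, the set reachable from src is {src}.
Cut edges: src->0 (cap 1). Sum = 1.

1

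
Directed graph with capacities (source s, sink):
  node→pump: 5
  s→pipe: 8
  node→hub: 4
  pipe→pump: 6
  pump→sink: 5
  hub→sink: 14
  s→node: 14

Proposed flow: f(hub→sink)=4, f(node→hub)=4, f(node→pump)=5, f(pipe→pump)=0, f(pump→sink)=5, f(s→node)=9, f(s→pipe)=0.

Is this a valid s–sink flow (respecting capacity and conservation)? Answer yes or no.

Every edge has 0 ≤ f(e) ≤ cap(e).
At each intermediate node, inflow equals outflow.

Yes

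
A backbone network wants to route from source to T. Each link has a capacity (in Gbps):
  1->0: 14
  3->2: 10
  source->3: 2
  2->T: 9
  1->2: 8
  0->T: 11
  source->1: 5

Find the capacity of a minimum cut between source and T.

7

Max flow = 7 (via 2 augmenting paths).
In the residual at optimum, the set reachable from source is {source}.
Cut edges: source->3 (cap 2), source->1 (cap 5). Sum = 7.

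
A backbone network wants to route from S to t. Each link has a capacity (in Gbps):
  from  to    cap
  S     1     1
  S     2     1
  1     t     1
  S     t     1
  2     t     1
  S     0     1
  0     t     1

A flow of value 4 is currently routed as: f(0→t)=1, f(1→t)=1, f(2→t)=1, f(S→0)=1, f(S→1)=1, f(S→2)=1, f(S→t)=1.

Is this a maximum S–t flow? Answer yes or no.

Yes

Residual reachable from S: {S}; t is not reachable.
Saturated cut: S→2, S→0, S→1, S→t with total capacity 4 = current flow value. Flow is maximum.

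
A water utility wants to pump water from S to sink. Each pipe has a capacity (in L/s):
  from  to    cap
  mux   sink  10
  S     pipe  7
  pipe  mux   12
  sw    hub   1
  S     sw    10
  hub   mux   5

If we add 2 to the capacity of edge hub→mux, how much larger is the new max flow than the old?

Original max flow = 8.
Edge hub→mux does not cross the min cut (source side {S, sw}), so extra capacity there cannot help.
New max flow = 8. Increase = 0.

0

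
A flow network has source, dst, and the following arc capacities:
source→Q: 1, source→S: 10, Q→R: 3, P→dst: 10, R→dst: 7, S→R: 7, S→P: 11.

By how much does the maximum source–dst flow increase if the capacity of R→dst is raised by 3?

Original max flow = 11.
Edge R→dst does not cross the min cut (source side {source}), so extra capacity there cannot help.
New max flow = 11. Increase = 0.

0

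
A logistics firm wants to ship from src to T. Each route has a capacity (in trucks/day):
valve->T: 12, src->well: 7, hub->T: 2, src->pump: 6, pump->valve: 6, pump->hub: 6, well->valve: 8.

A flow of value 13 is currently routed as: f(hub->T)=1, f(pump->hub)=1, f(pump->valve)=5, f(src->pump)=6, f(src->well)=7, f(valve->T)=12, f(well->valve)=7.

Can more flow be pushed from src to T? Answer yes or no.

Residual reachable from src: {src}; T is not reachable.
Saturated cut: src->well, src->pump with total capacity 13 = current flow value. Flow is maximum.

No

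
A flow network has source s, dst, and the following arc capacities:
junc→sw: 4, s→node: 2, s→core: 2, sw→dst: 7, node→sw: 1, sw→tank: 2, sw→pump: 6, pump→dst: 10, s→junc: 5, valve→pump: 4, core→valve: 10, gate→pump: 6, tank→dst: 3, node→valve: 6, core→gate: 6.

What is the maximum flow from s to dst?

Augment s→junc→sw→dst: bottleneck 4. Total 4.
Augment s→node→sw→dst: bottleneck 1. Total 5.
Augment s→node→valve→pump→dst: bottleneck 1. Total 6.
Augment s→core→gate→pump→dst: bottleneck 2. Total 8.
No augmenting path remains in the residual graph.

8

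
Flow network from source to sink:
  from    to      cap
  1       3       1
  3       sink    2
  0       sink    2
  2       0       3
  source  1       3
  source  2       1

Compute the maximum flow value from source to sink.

Augment source→1→3→sink: bottleneck 1. Total 1.
Augment source→2→0→sink: bottleneck 1. Total 2.
No augmenting path remains in the residual graph.

2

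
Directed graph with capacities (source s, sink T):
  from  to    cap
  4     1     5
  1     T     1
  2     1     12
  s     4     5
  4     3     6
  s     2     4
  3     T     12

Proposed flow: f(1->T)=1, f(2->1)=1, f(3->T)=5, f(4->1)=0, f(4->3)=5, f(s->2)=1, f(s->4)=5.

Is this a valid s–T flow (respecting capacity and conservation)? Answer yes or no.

Every edge has 0 ≤ f(e) ≤ cap(e).
At each intermediate node, inflow equals outflow.

Yes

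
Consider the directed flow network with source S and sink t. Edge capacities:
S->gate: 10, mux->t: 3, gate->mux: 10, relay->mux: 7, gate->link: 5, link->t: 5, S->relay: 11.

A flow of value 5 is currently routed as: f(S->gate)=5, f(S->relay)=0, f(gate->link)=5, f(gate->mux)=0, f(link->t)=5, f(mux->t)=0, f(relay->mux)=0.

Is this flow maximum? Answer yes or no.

Residual path S->gate->mux->t has bottleneck 3 > 0.
Pushing 3 along it raises the flow to 8, so the given flow is not maximum.

No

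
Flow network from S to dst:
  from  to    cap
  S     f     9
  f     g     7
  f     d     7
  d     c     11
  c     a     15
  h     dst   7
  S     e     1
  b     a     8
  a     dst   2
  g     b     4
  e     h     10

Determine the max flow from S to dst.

Augment S->e->h->dst: bottleneck 1. Total 1.
Augment S->f->d->c->a->dst: bottleneck 2. Total 3.
No augmenting path remains in the residual graph.

3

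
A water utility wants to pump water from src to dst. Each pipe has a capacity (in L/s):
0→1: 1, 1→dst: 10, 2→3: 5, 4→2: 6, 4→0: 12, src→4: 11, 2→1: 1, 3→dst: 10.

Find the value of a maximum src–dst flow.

Augment src→4→2→1→dst: bottleneck 1. Total 1.
Augment src→4→2→3→dst: bottleneck 5. Total 6.
Augment src→4→0→1→dst: bottleneck 1. Total 7.
No augmenting path remains in the residual graph.

7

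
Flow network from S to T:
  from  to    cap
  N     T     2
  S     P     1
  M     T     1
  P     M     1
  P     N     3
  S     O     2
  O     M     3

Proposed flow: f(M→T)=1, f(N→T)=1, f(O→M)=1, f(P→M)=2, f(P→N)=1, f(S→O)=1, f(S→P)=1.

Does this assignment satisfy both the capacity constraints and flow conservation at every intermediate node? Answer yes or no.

Capacity violated on P→M: flow 2 > capacity 1.

No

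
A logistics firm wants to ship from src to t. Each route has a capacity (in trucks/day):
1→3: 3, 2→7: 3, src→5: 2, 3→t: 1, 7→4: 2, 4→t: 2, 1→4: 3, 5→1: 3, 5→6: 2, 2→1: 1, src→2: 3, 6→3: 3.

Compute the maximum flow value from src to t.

Augment src→5→6→3→t: bottleneck 1. Total 1.
Augment src→5→1→4→t: bottleneck 1. Total 2.
Augment src→2→1→4→t: bottleneck 1. Total 3.
No augmenting path remains in the residual graph.

3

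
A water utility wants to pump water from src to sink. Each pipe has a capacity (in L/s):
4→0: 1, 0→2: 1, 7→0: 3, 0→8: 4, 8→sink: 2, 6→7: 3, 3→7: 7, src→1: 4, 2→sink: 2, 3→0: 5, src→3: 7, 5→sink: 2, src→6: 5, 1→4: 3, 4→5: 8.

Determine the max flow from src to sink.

Augment src→1→4→5→sink: bottleneck 2. Total 2.
Augment src→3→0→2→sink: bottleneck 1. Total 3.
Augment src→3→0→8→sink: bottleneck 2. Total 5.
No augmenting path remains in the residual graph.

5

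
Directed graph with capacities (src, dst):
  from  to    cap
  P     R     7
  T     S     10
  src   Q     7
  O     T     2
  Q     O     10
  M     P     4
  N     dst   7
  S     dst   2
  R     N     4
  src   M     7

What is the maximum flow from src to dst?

6

Augment src->Q->O->T->S->dst: bottleneck 2. Total 2.
Augment src->M->P->R->N->dst: bottleneck 4. Total 6.
No augmenting path remains in the residual graph.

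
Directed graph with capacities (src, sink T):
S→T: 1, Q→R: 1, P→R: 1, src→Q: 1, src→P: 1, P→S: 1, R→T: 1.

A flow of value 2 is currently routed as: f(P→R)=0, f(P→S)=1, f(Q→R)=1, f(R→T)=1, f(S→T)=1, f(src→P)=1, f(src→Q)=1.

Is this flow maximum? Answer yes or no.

Residual reachable from src: {src}; T is not reachable.
Saturated cut: src→Q, src→P with total capacity 2 = current flow value. Flow is maximum.

Yes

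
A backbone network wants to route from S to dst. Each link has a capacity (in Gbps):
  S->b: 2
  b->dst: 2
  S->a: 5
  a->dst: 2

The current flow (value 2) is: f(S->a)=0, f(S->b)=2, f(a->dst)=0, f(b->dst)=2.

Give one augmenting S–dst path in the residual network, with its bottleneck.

Residual along S->a->dst: S->a: 5, a->dst: 2.
Bottleneck = min = 2.

S->a->dst, bottleneck 2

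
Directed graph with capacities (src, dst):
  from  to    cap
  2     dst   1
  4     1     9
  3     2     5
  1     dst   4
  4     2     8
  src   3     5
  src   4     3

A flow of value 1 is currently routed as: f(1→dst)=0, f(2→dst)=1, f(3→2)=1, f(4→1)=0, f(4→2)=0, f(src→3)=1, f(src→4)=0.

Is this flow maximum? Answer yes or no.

Residual path src→4→1→dst has bottleneck 3 > 0.
Pushing 3 along it raises the flow to 4, so the given flow is not maximum.

No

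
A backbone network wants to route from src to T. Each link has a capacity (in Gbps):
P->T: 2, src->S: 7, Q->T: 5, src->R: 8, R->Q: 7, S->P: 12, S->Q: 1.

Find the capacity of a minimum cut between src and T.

7

Max flow = 7 (via 2 augmenting paths).
In the residual at optimum, the set reachable from src is {P, Q, R, S, src}.
Cut edges: Q->T (cap 5), P->T (cap 2). Sum = 7.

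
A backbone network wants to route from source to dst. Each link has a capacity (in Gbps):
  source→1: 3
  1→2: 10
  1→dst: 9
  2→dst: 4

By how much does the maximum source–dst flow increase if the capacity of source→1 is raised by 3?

3

Original max flow = 3.
After raising cap(source→1), augmenting paths through that edge carry 3 more units.
New max flow = 6. Increase = 3.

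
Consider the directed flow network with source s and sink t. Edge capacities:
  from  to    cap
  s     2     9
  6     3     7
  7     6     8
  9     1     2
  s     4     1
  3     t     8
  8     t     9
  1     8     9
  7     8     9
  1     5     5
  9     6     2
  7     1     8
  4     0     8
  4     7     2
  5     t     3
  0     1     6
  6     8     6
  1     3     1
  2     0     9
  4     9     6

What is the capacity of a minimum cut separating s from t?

Max flow = 7 (via 3 augmenting paths).
In the residual at optimum, the set reachable from s is {0, 2, s}.
Cut edges: s->4 (cap 1), 0->1 (cap 6). Sum = 7.

7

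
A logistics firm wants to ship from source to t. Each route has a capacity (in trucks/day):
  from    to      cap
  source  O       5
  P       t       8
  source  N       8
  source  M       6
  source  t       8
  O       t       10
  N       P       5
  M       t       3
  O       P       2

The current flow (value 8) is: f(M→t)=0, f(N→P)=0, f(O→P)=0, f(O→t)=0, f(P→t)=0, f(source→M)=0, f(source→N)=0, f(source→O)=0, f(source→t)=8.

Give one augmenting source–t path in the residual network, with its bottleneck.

Residual along source→O→t: source→O: 5, O→t: 10.
Bottleneck = min = 5.

source→O→t, bottleneck 5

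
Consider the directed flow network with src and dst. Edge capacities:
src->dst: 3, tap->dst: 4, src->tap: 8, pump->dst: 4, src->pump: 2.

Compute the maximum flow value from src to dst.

Augment src->dst: bottleneck 3. Total 3.
Augment src->tap->dst: bottleneck 4. Total 7.
Augment src->pump->dst: bottleneck 2. Total 9.
No augmenting path remains in the residual graph.

9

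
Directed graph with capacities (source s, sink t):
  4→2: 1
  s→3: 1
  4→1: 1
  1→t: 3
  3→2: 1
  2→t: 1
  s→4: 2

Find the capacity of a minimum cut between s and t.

Max flow = 2 (via 2 augmenting paths).
In the residual at optimum, the set reachable from s is {2, 3, 4, s}.
Cut edges: 4→1 (cap 1), 2→t (cap 1). Sum = 2.

2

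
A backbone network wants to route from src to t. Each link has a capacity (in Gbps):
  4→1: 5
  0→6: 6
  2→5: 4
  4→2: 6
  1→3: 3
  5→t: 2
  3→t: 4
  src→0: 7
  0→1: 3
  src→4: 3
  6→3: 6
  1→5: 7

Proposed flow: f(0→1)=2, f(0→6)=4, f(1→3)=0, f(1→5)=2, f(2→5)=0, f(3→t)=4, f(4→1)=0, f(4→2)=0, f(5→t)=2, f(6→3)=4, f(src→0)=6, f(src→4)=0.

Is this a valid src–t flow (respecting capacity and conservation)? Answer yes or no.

Every edge has 0 ≤ f(e) ≤ cap(e).
At each intermediate node, inflow equals outflow.

Yes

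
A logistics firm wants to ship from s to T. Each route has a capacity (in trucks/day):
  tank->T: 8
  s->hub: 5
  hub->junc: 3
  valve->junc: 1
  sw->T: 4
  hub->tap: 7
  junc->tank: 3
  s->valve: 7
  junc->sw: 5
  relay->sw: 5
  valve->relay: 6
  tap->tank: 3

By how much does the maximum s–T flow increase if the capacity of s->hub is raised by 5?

Original max flow = 10.
Even with extra capacity on s->hub, another cut of capacity 10 remains binding.
New max flow = 10. Increase = 0.

0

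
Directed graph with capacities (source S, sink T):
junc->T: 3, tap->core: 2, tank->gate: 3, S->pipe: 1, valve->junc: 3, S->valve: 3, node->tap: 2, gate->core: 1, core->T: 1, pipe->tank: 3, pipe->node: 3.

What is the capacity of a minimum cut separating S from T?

4

Max flow = 4 (via 2 augmenting paths).
In the residual at optimum, the set reachable from S is {S}.
Cut edges: S->valve (cap 3), S->pipe (cap 1). Sum = 4.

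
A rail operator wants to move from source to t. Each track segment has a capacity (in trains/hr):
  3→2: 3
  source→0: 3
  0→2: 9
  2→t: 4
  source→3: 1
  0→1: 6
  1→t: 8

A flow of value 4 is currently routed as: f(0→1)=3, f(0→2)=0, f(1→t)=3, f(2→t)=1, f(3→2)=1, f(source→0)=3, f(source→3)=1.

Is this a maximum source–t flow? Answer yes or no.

Residual reachable from source: {source}; t is not reachable.
Saturated cut: source→0, source→3 with total capacity 4 = current flow value. Flow is maximum.

Yes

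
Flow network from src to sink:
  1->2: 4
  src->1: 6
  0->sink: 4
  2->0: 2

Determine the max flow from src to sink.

2

Augment src->1->2->0->sink: bottleneck 2. Total 2.
No augmenting path remains in the residual graph.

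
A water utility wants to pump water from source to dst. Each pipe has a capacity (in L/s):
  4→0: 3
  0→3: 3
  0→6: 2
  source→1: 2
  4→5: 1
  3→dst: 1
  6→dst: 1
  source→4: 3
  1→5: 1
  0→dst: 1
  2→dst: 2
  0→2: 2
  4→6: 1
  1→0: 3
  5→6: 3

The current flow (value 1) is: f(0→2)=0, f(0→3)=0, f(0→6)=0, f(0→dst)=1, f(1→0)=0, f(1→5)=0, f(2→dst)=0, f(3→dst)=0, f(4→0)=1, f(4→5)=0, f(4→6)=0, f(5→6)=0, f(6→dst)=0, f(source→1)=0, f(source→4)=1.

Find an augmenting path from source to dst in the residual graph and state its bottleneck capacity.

Residual along source→4→6→dst: source→4: 2, 4→6: 1, 6→dst: 1.
Bottleneck = min = 1.

source→4→6→dst, bottleneck 1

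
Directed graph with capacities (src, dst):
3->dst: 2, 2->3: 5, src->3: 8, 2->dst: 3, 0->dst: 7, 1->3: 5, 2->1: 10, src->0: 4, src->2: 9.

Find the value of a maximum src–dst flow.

Augment src->2->dst: bottleneck 3. Total 3.
Augment src->0->dst: bottleneck 4. Total 7.
Augment src->3->dst: bottleneck 2. Total 9.
No augmenting path remains in the residual graph.

9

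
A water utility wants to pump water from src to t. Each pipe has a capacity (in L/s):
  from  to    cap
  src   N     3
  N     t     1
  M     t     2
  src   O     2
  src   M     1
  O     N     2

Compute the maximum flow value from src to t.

Augment src→M→t: bottleneck 1. Total 1.
Augment src→N→t: bottleneck 1. Total 2.
No augmenting path remains in the residual graph.

2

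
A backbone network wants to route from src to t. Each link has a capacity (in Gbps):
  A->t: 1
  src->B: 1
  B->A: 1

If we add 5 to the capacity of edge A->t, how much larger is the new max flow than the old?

0

Original max flow = 1.
Edge A->t does not cross the min cut (source side {src}), so extra capacity there cannot help.
New max flow = 1. Increase = 0.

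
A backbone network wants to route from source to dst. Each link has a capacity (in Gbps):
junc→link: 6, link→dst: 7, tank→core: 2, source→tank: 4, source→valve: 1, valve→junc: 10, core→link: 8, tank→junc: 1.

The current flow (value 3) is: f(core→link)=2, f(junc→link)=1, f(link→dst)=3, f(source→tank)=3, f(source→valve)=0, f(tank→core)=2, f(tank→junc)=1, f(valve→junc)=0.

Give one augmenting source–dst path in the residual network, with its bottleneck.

Residual along source→valve→junc→link→dst: source→valve: 1, valve→junc: 10, junc→link: 5, link→dst: 4.
Bottleneck = min = 1.

source→valve→junc→link→dst, bottleneck 1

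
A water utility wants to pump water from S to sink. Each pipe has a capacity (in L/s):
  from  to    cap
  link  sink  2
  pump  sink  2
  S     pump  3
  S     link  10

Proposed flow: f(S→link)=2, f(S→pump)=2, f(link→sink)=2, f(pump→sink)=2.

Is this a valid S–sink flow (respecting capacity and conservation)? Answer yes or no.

Yes

Every edge has 0 ≤ f(e) ≤ cap(e).
At each intermediate node, inflow equals outflow.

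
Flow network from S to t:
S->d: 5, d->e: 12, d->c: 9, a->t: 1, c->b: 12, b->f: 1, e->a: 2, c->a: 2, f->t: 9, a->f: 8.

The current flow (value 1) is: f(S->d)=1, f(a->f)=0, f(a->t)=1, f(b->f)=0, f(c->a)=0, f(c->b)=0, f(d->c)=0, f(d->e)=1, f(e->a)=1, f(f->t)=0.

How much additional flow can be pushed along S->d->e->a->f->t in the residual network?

1

Residual capacities along the path: S->d: 4, d->e: 11, e->a: 1, a->f: 8, f->t: 9.
Minimum is 1.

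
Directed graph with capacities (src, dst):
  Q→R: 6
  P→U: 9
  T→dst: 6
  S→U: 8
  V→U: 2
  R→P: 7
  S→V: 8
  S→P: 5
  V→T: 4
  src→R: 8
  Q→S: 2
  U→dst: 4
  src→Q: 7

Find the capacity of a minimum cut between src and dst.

6

Max flow = 6 (via 3 augmenting paths).
In the residual at optimum, the set reachable from src is {P, Q, R, U, src}.
Cut edges: Q→S (cap 2), U→dst (cap 4). Sum = 6.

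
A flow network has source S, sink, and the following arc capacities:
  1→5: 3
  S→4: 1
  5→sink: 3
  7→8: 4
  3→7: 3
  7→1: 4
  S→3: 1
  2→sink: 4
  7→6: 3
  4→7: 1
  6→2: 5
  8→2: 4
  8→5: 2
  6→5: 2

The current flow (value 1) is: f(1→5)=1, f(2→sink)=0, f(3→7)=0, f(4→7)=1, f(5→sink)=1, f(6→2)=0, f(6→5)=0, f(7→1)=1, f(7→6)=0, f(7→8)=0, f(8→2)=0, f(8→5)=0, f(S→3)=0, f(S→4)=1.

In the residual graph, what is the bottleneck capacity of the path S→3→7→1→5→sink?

1

Residual capacities along the path: S→3: 1, 3→7: 3, 7→1: 3, 1→5: 2, 5→sink: 2.
Minimum is 1.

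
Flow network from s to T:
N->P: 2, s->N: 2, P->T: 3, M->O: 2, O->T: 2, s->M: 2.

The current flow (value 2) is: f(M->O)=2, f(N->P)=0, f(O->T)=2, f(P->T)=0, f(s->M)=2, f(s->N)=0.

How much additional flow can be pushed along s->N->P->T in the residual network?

2

Residual capacities along the path: s->N: 2, N->P: 2, P->T: 3.
Minimum is 2.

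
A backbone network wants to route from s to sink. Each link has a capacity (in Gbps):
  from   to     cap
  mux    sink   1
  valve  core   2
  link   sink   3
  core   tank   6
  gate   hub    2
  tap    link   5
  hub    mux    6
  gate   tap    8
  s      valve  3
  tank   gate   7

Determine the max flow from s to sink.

Augment s→valve→core→tank→gate→hub→mux→sink: bottleneck 1. Total 1.
Augment s→valve→core→tank→gate→tap→link→sink: bottleneck 1. Total 2.
No augmenting path remains in the residual graph.

2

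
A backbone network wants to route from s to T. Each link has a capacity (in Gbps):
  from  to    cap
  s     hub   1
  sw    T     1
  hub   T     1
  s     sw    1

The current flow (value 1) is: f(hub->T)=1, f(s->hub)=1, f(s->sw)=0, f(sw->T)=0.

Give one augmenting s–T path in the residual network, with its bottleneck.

s->sw->T, bottleneck 1

Residual along s->sw->T: s->sw: 1, sw->T: 1.
Bottleneck = min = 1.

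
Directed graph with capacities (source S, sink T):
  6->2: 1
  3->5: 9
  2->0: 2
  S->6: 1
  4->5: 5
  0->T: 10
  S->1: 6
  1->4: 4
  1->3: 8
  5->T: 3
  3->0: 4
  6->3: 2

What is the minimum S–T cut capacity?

Max flow = 7 (via 3 augmenting paths).
In the residual at optimum, the set reachable from S is {S}.
Cut edges: S->1 (cap 6), S->6 (cap 1). Sum = 7.

7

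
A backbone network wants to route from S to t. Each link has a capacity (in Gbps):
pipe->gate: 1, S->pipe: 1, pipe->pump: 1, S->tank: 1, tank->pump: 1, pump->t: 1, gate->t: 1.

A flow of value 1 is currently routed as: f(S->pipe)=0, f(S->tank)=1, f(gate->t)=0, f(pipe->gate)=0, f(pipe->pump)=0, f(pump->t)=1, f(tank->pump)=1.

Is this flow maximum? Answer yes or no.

No

Residual path S->pipe->gate->t has bottleneck 1 > 0.
Pushing 1 along it raises the flow to 2, so the given flow is not maximum.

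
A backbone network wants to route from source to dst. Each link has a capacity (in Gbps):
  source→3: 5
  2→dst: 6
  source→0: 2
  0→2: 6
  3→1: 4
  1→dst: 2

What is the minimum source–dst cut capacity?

Max flow = 4 (via 2 augmenting paths).
In the residual at optimum, the set reachable from source is {1, 3, source}.
Cut edges: source→0 (cap 2), 1→dst (cap 2). Sum = 4.

4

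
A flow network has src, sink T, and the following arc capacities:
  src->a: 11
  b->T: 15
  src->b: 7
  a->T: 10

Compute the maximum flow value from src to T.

17

Augment src->a->T: bottleneck 10. Total 10.
Augment src->b->T: bottleneck 7. Total 17.
No augmenting path remains in the residual graph.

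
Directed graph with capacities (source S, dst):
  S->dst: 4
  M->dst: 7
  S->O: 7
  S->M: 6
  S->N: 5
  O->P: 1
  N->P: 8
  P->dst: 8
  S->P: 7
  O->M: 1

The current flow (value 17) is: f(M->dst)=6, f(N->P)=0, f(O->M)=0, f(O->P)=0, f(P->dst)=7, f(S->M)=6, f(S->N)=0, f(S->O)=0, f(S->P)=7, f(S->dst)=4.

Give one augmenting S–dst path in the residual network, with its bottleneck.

Residual along S->O->P->dst: S->O: 7, O->P: 1, P->dst: 1.
Bottleneck = min = 1.

S->O->P->dst, bottleneck 1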